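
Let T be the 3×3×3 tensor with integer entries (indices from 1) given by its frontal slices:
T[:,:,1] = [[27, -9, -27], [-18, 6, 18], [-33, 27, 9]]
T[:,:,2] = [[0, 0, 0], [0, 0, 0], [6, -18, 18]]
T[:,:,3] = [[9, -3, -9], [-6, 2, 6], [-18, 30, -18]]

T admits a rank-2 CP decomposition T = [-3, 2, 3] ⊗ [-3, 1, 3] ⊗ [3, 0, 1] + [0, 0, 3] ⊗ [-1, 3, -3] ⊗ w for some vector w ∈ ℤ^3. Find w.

Subtract the known terms from T to get the rank-1 residual R = [0, 0, 3] ⊗ [-1, 3, -3] ⊗ w, so R[i,j,k] = a[i]·b[j]·w[k]. Pick indices with nonzero a[3]·b[1] = (3)·(-1) = -3. Only the fibre through (3,1,·) is needed: R[3,1,:] = T[3,1,:] − Σₗ aₗ[3]bₗ[1]cₗ = [-33, 6, -18] − (3)·(-3)·[3, 0, 1] = [-6, 6, -9]. Then w[k] = R[3,1,k] / -3 for each k, giving w = [-6, 6, -9] / -3 = [2, -2, 3].

w = [2, -2, 3]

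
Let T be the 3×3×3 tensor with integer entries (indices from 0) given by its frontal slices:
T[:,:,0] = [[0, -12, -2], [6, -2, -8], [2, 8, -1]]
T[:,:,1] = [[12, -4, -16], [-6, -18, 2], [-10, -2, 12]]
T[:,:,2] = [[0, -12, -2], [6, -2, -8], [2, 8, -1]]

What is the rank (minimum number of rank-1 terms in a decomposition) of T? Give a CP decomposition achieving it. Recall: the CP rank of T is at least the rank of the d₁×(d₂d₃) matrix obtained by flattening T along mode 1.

Lower bound: the mode-1 unfolding of T (rows indexed by i, columns by (j,k) = (0,0), (0,1), (0,2), (1,0), (1,1), (1,2), (2,0), (2,1), (2,2)) is [[0, 12, 0, -12, -4, -12, -2, -16, -2], [6, -6, 6, -2, -18, -2, -8, 2, -8], [2, -10, 2, 8, -2, 8, -1, 12, -1]].
There the 3×3 minor on rows i ∈ {0, 1, 2}, columns (j,k) ∈ {(0,0), (0,1), (1,0)} is det [[0, 12, -12], [6, -6, -2], [2, -10, 8]] = -48 ≠ 0, so this unfolding has rank ≥ 3; CP rank is at least every unfolding rank, so rank(T) ≥ 3. (Unfolding ranks only ever bound the CP rank from below — rank(T) can be strictly larger than all of them — so the matching upper bound has to come from an explicit 3-term decomposition.)
Upper bound: T is a sum of 3 rank-1 terms, T = (1, -1, -1) ⊗ (1, 1, -1) ⊗ (-4, 8, -4) + (2, 1, -1) ⊗ (1, -1, -1) ⊗ (2, 2, 2) + (2, 2, -1) ⊗ (0, 2, 1) ⊗ (-1, -2, -1) (written with every a and b primitive with positive leading entry and the scale carried by c; CP decompositions are not unique, and this one is verified by expanding entrywise), so rank(T) ≤ 3.
These bounds meet, so rank(T) = 3.

rank(T) = 3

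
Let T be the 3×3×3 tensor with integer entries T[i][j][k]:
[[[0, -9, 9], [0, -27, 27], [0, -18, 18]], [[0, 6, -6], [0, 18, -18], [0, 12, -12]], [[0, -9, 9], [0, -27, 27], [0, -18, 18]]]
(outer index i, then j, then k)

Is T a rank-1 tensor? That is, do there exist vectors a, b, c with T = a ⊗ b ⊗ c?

Yes

The mode-1 fibre T[:,0,1] = [-9, 6, -9] gives a = [3, -2, 3] (primitive direction); the mode-2 fibre T[0,:,1] = [-9, -27, -18] gives b = [1, 3, 2]; then c[k] = T[0,0,k] / (a[0]·b[0]) = [0, -9, 9] / 3 = [0, -3, 3].
Expanding [3, -2, 3] ⊗ [1, 3, 2] ⊗ [0, -3, 3] reproduces all 27 entries of T, so T = [3, -2, 3] ⊗ [1, 3, 2] ⊗ [0, -3, 3] and rank(T) ≤ 1.
Equivalently every frontal slice T[:,:,k] is c[k] times the rank-1 matrix [3, -2, 3] ⊗ [1, 3, 2]. So T has rank 1 (it is nonzero).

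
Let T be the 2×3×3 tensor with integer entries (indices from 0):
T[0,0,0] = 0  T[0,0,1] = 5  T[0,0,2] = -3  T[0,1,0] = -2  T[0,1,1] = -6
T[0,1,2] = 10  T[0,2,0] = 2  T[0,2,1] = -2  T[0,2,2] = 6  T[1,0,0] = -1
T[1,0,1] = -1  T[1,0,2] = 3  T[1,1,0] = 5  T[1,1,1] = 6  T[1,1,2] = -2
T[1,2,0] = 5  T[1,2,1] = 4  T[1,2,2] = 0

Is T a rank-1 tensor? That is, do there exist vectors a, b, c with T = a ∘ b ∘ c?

No

The mode-2 unfolding of T (rows indexed by j, columns by (i,k) = (0,0), (0,1), (0,2), (1,0), (1,1), (1,2)) is [[0, 5, -3, -1, -1, 3], [-2, -6, 10, 5, 6, -2], [2, -2, 6, 5, 4, 0]].
There the 3×3 minor on rows j ∈ {0, 1, 2}, columns (i,k) ∈ {(0,0), (0,1), (0,2)} is det [[0, 5, -3], [-2, -6, 10], [2, -2, 6]] = 112 ≠ 0, so this unfolding has rank ≥ 3; CP rank is at least every unfolding rank, so rank(T) ≥ 3.
In particular rank(T) ≥ 3 > 1, so T is not rank-1.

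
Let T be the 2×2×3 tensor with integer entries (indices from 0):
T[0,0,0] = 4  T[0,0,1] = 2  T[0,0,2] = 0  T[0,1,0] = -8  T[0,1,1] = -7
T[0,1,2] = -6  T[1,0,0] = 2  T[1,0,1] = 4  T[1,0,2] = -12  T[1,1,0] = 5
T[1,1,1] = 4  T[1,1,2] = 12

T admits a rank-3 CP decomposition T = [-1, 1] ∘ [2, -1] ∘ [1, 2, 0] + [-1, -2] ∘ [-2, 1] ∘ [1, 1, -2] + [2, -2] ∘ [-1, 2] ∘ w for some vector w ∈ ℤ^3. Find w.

w = [-2, -2, -2]

Subtract the known terms from T to get the rank-1 residual R = [2, -2] ∘ [-1, 2] ∘ w, so R[i,j,k] = a[i]·b[j]·w[k]. Pick indices with nonzero a[0]·b[0] = (2)·(-1) = -2. Only the fibre through (0,0,·) is needed: R[0,0,:] = T[0,0,:] − Σₗ aₗ[0]bₗ[0]cₗ = [4, 2, 0] − (-1)·(2)·[1, 2, 0] − (-1)·(-2)·[1, 1, -2] = [4, 4, 4]. Then w[k] = R[0,0,k] / -2 for each k, giving w = [4, 4, 4] / -2 = [-2, -2, -2].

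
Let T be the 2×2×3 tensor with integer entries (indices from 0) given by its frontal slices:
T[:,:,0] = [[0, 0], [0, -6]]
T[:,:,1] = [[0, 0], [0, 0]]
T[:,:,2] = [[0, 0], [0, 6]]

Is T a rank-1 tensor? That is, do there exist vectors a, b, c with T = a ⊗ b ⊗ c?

The mode-1 fibre T[:,1,0] = [0, -6] gives a = [0, 1] (primitive direction); the mode-2 fibre T[1,:,0] = [0, -6] gives b = [0, 1]; then c[k] = T[1,1,k] / (a[1]·b[1]) = [-6, 0, 6] / 1 = [-6, 0, 6].
Expanding [0, 1] ⊗ [0, 1] ⊗ [-6, 0, 6] reproduces all 12 entries of T, so T = [0, 1] ⊗ [0, 1] ⊗ [-6, 0, 6] and rank(T) ≤ 1.
Equivalently every frontal slice T[:,:,k] is c[k] times the rank-1 matrix [0, 1] ⊗ [0, 1]. So T has rank 1 (it is nonzero).

Yes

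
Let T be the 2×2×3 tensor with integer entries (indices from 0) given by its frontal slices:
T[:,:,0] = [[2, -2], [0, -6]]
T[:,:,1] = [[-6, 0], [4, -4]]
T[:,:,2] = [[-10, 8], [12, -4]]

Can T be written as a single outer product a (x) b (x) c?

No

The mode-3 unfolding of T (rows indexed by k, columns by (i,j) = (0,0), (0,1), (1,0), (1,1)) is [[2, -2, 0, -6], [-6, 0, 4, -4], [-10, 8, 12, -4]].
There the 3×3 minor on rows k ∈ {0, 1, 2}, columns (i,j) ∈ {(0,0), (0,1), (1,0)} is det [[2, -2, 0], [-6, 0, 4], [-10, 8, 12]] = -128 ≠ 0, so this unfolding has rank ≥ 3; CP rank is at least every unfolding rank, so rank(T) ≥ 3.
In particular rank(T) ≥ 3 > 1, so T is not rank-1.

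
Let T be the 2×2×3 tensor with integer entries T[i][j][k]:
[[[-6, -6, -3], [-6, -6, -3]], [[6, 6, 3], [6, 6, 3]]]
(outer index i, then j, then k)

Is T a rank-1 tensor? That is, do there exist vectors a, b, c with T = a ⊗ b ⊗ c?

If T = a ⊗ b ⊗ c then every fibre of T is a multiple of the corresponding factor, so read the factors off the fibres through the nonzero entry T[0,0,0] = -6.
The mode-1 fibre T[:,0,0] = [-6, 6] gives a = [1, -1] (primitive direction); the mode-2 fibre T[0,:,0] = [-6, -6] gives b = [1, 1]; then c[k] = T[0,0,k] / (a[0]·b[0]) = [-6, -6, -3] / 1 = [-6, -6, -3].
Expanding [1, -1] ⊗ [1, 1] ⊗ [-6, -6, -3] reproduces all 12 entries of T, so T = [1, -1] ⊗ [1, 1] ⊗ [-6, -6, -3] and rank(T) ≤ 1.
Equivalently every frontal slice T[:,:,k] is c[k] times the rank-1 matrix [1, -1] ⊗ [1, 1]. So T has rank 1 (it is nonzero).

Yes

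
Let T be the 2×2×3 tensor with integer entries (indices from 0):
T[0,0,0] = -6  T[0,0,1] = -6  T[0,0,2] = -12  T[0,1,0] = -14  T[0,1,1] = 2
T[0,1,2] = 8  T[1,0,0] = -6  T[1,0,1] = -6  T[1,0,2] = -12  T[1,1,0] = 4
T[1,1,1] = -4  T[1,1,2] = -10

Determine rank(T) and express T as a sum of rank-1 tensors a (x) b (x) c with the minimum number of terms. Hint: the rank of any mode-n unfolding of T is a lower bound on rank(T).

rank(T) = 2

Lower bound: the mode-1 unfolding of T (rows indexed by i, columns by (j,k) = (0,0), (0,1), (0,2), (1,0), (1,1), (1,2)) is [[-6, -6, -12, -14, 2, 8], [-6, -6, -12, 4, -4, -10]].
There the 2×2 minor on rows i ∈ {0, 1}, columns (j,k) ∈ {(0,0), (1,0)} is det [[-6, -14], [-6, 4]] = -108 ≠ 0, so this unfolding has rank ≥ 2; CP rank is at least every unfolding rank, so rank(T) ≥ 2. (Flattening ranks never certify an upper bound on CP rank; for that we must actually write T with 2 rank-1 terms.)
Upper bound — finding two terms. Write S_k = T[:,:,k] for the frontal slices: S₀ = [[-6, -14], [-6, 4]], S₁ = [[-6, 2], [-6, -4]], S₂ = [[-12, 8], [-12, -10]].
If T = a₁ (x) b₁ (x) c₁ + a₂ (x) b₂ (x) c₂ then each S_k = c₁[k]·a₁b₁ᵀ + c₂[k]·a₂b₂ᵀ. S₀ and S₁ are linearly independent, so a₁b₁ᵀ and a₂b₂ᵀ must span the same plane of matrices: they are the rank-1 matrices of the form x·S₀ + y·S₁.
det(x·S₀ + y·S₁) is −108·x² − 72·xy + 36·y² = (-36)·(3·x − y)(x + y), vanishing at (x:y) = (1:3) and (1:-1).
M₁ = S₀ + 3·S₁ = [[-24, -8], [-24, -8]] = (-8)·(1, 1)(3, 1)ᵀ and M₂ = S₀ − S₁ = [[0, -16], [0, 8]] = (-8)·(2, -1)(0, 1)ᵀ, so take a₁ = (1, 1), b₁ = (3, 1), a₂ = (2, -1), b₂ = (0, 1).
Each slice is an integer combination of E₁ = a₁b₁ᵀ and E₂ = a₂b₂ᵀ: S₀ = −2·E₁ − 6·E₂, S₁ = −2·E₁ + 2·E₂, S₂ = −4·E₁ + 6·E₂; reading off coefficients, c₁ = (-2, -2, -4) and c₂ = (-6, 2, 6).
Hence T = (1, 1) (x) (3, 1) (x) (-2, -2, -4) + (2, -1) (x) (0, 1) (x) (-6, 2, 6), so rank(T) ≤ 2.
These bounds meet, so rank(T) = 2.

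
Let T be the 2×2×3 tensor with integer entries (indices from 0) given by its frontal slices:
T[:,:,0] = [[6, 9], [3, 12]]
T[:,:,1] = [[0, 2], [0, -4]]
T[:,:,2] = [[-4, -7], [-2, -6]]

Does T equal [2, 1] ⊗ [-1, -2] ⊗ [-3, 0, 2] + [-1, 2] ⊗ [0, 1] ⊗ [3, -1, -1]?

No

Reconstruct entry (0,1,1) from the claimed factors: Σₗ aₗ[0]bₗ[1]cₗ[1] = (2)·(-2)·(0) + (-1)·(1)·(-1) = 1, but T[0,1,1] = 2. The claim is false.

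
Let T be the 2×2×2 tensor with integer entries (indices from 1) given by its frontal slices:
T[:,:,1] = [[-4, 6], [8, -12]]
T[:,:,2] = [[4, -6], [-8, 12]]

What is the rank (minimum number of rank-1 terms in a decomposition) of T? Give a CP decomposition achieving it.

Lower bound: T ≠ 0 (e.g. T[1,1,1] = -4), so rank(T) ≥ 1.
Upper bound: if T = a ⊗ b ⊗ c then every fibre of T is a multiple of the corresponding factor, so read the factors off the fibres through the nonzero entry T[1,1,1] = -4.
The mode-1 fibre T[:,1,1] = [-4, 8] gives a = [1, -2] (primitive direction); the mode-2 fibre T[1,:,1] = [-4, 6] gives b = [2, -3]; then c[k] = T[1,1,k] / (a[1]·b[1]) = [-4, 4] / 2 = [-2, 2].
Expanding [1, -2] ⊗ [2, -3] ⊗ [-2, 2] reproduces all 8 entries of T, so T = [1, -2] ⊗ [2, -3] ⊗ [-2, 2] and rank(T) ≤ 1.
These bounds meet, so rank(T) = 1.
Check entry T[2,1,1] = 8: (-2)·(2)·(-2) = 8.

rank(T) = 1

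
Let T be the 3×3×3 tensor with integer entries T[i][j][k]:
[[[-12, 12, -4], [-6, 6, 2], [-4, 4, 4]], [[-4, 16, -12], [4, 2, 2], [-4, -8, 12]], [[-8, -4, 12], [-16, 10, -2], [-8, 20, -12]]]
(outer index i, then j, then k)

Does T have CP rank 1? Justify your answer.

No

The mode-3 unfolding of T (rows indexed by k, columns by (i,j) = (0,0), (0,1), (0,2), (1,0), (1,1), (1,2), (2,0), (2,1), (2,2)) is [[-12, -6, -4, -4, 4, -4, -8, -16, -8], [12, 6, 4, 16, 2, -8, -4, 10, 20], [-4, 2, 4, -12, 2, 12, 12, -2, -12]].
There the 3×3 minor on rows k ∈ {0, 1, 2}, columns (i,j) ∈ {(0,0), (0,1), (1,0)} is det [[-12, -6, -4], [12, 6, 16], [-4, 2, -12]] = 576 ≠ 0, so this unfolding has rank ≥ 3; CP rank is at least every unfolding rank, so rank(T) ≥ 3.
In particular rank(T) ≥ 3 > 1, so T is not rank-1.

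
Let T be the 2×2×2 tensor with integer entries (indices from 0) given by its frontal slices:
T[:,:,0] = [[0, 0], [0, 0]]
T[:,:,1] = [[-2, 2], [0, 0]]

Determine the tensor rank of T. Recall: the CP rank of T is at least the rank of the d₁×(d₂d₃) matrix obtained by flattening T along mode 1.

1

Lower bound: T ≠ 0 (e.g. T[0,0,1] = -2), so rank(T) ≥ 1.
Upper bound: the mode-1 fibre T[:,0,1] = [-2, 0] gives a = [1, 0] (primitive direction); the mode-2 fibre T[0,:,1] = [-2, 2] gives b = [1, -1]; then c[k] = T[0,0,k] / (a[0]·b[0]) = [0, -2] / 1 = [0, -2].
Expanding [1, 0] ∘ [1, -1] ∘ [0, -2] reproduces all 8 entries of T, so T = [1, 0] ∘ [1, -1] ∘ [0, -2] and rank(T) ≤ 1.
These bounds meet, so rank(T) = 1.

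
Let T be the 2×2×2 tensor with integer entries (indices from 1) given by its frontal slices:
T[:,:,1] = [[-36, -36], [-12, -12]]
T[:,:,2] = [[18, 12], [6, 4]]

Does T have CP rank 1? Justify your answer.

The mode-3 unfolding of T (rows indexed by k, columns by (i,j) = (1,1), (1,2), (2,1), (2,2)) is [[-36, -36, -12, -12], [18, 12, 6, 4]].
There the 2×2 minor on rows k ∈ {1, 2}, columns (i,j) ∈ {(1,1), (1,2)} is det [[-36, -36], [18, 12]] = 216 ≠ 0, so this unfolding has rank ≥ 2; CP rank is at least every unfolding rank, so rank(T) ≥ 2.
In particular rank(T) ≥ 2 > 1, so T is not rank-1.

No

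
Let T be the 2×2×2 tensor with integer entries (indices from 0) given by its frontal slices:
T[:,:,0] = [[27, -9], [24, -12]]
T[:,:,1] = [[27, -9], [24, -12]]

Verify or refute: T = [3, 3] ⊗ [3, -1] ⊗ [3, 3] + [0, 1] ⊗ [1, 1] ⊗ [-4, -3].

Reconstruct entry (1,0,0) from the claimed factors: Σₗ aₗ[1]bₗ[0]cₗ[0] = (3)·(3)·(3) + (1)·(1)·(-4) = 23, but T[1,0,0] = 24. The claim is false.

No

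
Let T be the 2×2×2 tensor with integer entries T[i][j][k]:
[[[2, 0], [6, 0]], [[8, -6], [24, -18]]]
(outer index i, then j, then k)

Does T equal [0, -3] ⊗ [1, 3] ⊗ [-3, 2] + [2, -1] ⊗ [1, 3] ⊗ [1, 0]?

Yes

Reconstruct entrywise from the claimed factors. For example, T[1,1,1] = -18 and Σₗ aₗ[1]bₗ[1]cₗ[1] = (-3)·(3)·(2) + (-1)·(3)·(0) = -18; checking all 8 entries, every one matches. The claim holds.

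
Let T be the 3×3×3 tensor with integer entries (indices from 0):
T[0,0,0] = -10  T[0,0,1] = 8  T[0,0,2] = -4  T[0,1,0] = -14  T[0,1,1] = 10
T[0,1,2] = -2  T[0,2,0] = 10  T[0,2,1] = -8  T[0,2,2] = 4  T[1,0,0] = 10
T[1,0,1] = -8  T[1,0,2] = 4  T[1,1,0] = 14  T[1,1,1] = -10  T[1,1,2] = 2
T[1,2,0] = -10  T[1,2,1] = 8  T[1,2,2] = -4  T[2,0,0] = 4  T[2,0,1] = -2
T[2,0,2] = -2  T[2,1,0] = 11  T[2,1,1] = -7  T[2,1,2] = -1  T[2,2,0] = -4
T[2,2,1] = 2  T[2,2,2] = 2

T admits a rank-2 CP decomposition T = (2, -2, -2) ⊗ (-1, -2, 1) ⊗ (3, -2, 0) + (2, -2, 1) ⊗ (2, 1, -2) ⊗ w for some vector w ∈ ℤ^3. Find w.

w = (-1, 1, -1)

Subtract the known terms from T to get the rank-1 residual R = (2, -2, 1) ⊗ (2, 1, -2) ⊗ w, so R[i,j,k] = a[i]·b[j]·w[k]. Pick indices with nonzero a[0]·b[0] = (2)·(2) = 4. Only the fibre through (0,0,·) is needed: R[0,0,:] = T[0,0,:] − Σₗ aₗ[0]bₗ[0]cₗ = [-10, 8, -4] − (2)·(-1)·(3, -2, 0) = [-4, 4, -4]. Then w[k] = R[0,0,k] / 4 for each k, giving w = [-4, 4, -4] / 4 = (-1, 1, -1).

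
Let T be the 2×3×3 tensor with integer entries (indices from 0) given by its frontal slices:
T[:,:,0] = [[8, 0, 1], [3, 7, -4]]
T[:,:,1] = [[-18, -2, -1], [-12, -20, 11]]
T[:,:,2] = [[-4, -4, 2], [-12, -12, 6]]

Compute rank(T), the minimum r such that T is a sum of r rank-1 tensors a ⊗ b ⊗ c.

2

Lower bound: the mode-3 unfolding of T (rows indexed by k, columns by (i,j) = (0,0), (0,1), (0,2), (1,0), (1,1), (1,2)) is [[8, 0, 1, 3, 7, -4], [-18, -2, -1, -12, -20, 11], [-4, -4, 2, -12, -12, 6]].
There the 2×2 minor on rows k ∈ {0, 1}, columns (i,j) ∈ {(0,0), (0,1)} is det [[8, 0], [-18, -2]] = -16 ≠ 0, so this unfolding has rank ≥ 2; CP rank is at least every unfolding rank, so rank(T) ≥ 2. (Unfolding ranks only ever bound the CP rank from below — rank(T) can be strictly larger than all of them — so the matching upper bound has to come from an explicit 2-term decomposition.)
Upper bound — finding two terms. Write S_k = T[:,:,k] for the frontal slices: S₀ = [[8, 0, 1], [3, 7, -4]], S₁ = [[-18, -2, -1], [-12, -20, 11]], S₂ = [[-4, -4, 2], [-12, -12, 6]].
If T = a₁ ⊗ b₁ ⊗ c₁ + a₂ ⊗ b₂ ⊗ c₂ then each S_k = c₁[k]·a₁b₁ᵀ + c₂[k]·a₂b₂ᵀ. S₀ and S₁ are linearly independent, so a₁b₁ᵀ and a₂b₂ᵀ must span the same plane of matrices: they are the rank-1 matrices of the form x·S₀ + y·S₁.
The 2×2 minor of x·S₀ + y·S₁ on rows {0,1}, columns {0,1} is 56·x² − 280·xy + 336·y² = 56·(x − 3·y)(x − 2·y), vanishing at (x:y) = (3:1) and (2:1).
M₁ = 3·S₀ + S₁ = [[6, -2, 2], [-3, 1, -1]] = (2, -1)(3, -1, 1)ᵀ and M₂ = 2·S₀ + S₁ = [[-2, -2, 1], [-6, -6, 3]] = −(1, 3)(2, 2, -1)ᵀ, so take a₁ = (2, -1), b₁ = (3, -1, 1), a₂ = (1, 3), b₂ = (2, 2, -1).
Each slice is an integer combination of E₁ = a₁b₁ᵀ and E₂ = a₂b₂ᵀ: S₀ = E₁ + E₂, S₁ = −2·E₁ − 3·E₂, S₂ = −2·E₂; reading off coefficients, c₁ = (1, -2, 0) and c₂ = (1, -3, -2).
Hence T = (2, -1) ⊗ (3, -1, 1) ⊗ (1, -2, 0) + (1, 3) ⊗ (2, 2, -1) ⊗ (1, -3, -2), so rank(T) ≤ 2.
These bounds meet, so rank(T) = 2.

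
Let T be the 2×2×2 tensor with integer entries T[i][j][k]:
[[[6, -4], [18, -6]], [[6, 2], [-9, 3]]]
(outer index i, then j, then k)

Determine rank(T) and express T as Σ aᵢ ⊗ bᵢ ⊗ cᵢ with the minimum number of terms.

rank(T) = 2

Lower bound: in the mode-2 unfolding of T (rows indexed by j, columns by (i,k)) the 2×2 minor on rows j ∈ {0, 1}, columns (i,k) ∈ {(0,0), (0,1)} is det [[6, -4], [18, -6]] = 36 ≠ 0, so that unfolding has rank ≥ 2 and hence rank(T) ≥ 2 (CP rank is at least every unfolding rank, though it can be larger).
Upper bound: with S_k = T[:,:,k], the two rank-1 terms a₁b₁ᵀ, a₂b₂ᵀ are the rank-1 members of the pencil x·S₀ + y·S₁.
det(x·S₀ + y·S₁) is −162·x² + 54·xy = (-54)·(3·x − y)(x), vanishing at (x:y) = (1:3) and (0:1).
M₁ = S₀ + 3·S₁ = [[-6, 0], [12, 0]] = (-6)·(1, -2)(1, 0)ᵀ and M₂ = S₁ = [[-4, -6], [2, 3]] = −(2, -1)(2, 3)ᵀ, so take a₁ = (1, -2), b₁ = (1, 0), a₂ = (2, -1), b₂ = (2, 3).
Each slice is an integer combination of E₁ = a₁b₁ᵀ and E₂ = a₂b₂ᵀ: S₀ = −6·E₁ + 3·E₂, S₁ = −E₂; reading off coefficients, c₁ = (-6, 0) and c₂ = (3, -1).
Hence T = (1, -2) ⊗ (1, 0) ⊗ (-6, 0) + (2, -1) ⊗ (2, 3) ⊗ (3, -1), so rank(T) ≤ 2.
These bounds meet, so rank(T) = 2.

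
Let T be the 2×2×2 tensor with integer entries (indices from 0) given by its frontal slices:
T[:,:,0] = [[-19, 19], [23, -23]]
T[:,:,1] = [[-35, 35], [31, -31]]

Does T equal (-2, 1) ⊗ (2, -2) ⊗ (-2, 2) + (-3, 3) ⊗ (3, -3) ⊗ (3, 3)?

Reconstruct entrywise from the claimed factors. For example, T[1,1,0] = -23 and Σₗ aₗ[1]bₗ[1]cₗ[0] = (1)·(-2)·(-2) + (3)·(-3)·(3) = -23; checking all 8 entries, every one matches. The claim holds.

Yes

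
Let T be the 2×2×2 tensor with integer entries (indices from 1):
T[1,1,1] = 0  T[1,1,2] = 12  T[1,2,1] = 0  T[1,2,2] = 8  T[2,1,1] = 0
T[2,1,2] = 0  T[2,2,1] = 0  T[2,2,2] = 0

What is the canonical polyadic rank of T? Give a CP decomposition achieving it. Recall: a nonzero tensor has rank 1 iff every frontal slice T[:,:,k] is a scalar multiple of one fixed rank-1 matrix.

rank(T) = 1

Lower bound: T ≠ 0 (e.g. T[1,1,2] = 12), so rank(T) ≥ 1.
Upper bound: if T = a ⊗ b ⊗ c then every fibre of T is a multiple of the corresponding factor, so read the factors off the fibres through the nonzero entry T[1,1,2] = 12.
The mode-1 fibre T[:,1,2] = [12, 0] gives a = (1, 0) (primitive direction); the mode-2 fibre T[1,:,2] = [12, 8] gives b = (3, 2); then c[k] = T[1,1,k] / (a[1]·b[1]) = [0, 12] / 3 = (0, 4).
Expanding (1, 0) ⊗ (3, 2) ⊗ (0, 4) reproduces all 8 entries of T, so T = (1, 0) ⊗ (3, 2) ⊗ (0, 4) and rank(T) ≤ 1.
These bounds meet, so rank(T) = 1.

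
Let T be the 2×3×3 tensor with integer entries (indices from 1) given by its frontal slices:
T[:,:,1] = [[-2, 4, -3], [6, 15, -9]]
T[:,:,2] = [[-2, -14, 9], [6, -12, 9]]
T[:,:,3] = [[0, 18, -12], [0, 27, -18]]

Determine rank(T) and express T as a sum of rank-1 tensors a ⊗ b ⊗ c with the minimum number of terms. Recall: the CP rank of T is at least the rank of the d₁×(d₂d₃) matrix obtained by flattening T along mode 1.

Lower bound: the mode-3 unfolding of T (rows indexed by k, columns by (i,j) = (1,1), (1,2), (1,3), (2,1), (2,2), (2,3)) is [[-2, 4, -3, 6, 15, -9], [-2, -14, 9, 6, -12, 9], [0, 18, -12, 0, 27, -18]].
There the 2×2 minor on rows k ∈ {1, 2}, columns (i,j) ∈ {(1,1), (1,2)} is det [[-2, 4], [-2, -14]] = 36 ≠ 0, so this unfolding has rank ≥ 2; CP rank is at least every unfolding rank, so rank(T) ≥ 2. (Flattening ranks never certify an upper bound on CP rank; for that we must actually write T with 2 rank-1 terms.)
Upper bound — finding two terms. Write S_k = T[:,:,k] for the frontal slices: S₁ = [[-2, 4, -3], [6, 15, -9]], S₂ = [[-2, -14, 9], [6, -12, 9]], S₃ = [[0, 18, -12], [0, 27, -18]].
If T = a₁ ⊗ b₁ ⊗ c₁ + a₂ ⊗ b₂ ⊗ c₂ then each S_k = c₁[k]·a₁b₁ᵀ + c₂[k]·a₂b₂ᵀ. S₁ and S₂ are linearly independent, so a₁b₁ᵀ and a₂b₂ᵀ must span the same plane of matrices: they are the rank-1 matrices of the form x·S₁ + y·S₂.
The 2×2 minor of x·S₁ + y·S₂ on rows {1,2}, columns {1,2} is −54·x² + 54·xy + 108·y² = (-54)·(x − 2·y)(x + y), vanishing at (x:y) = (2:1) and (1:-1).
M₁ = 2·S₁ + S₂ = [[-6, -6, 3], [18, 18, -9]] = (-3)·[1, -3][2, 2, -1]ᵀ and M₂ = S₁ − S₂ = [[0, 18, -12], [0, 27, -18]] = 3·[2, 3][0, 3, -2]ᵀ, so take a₁ = [1, -3], b₁ = [2, 2, -1], a₂ = [2, 3], b₂ = [0, 3, -2].
Each slice is an integer combination of E₁ = a₁b₁ᵀ and E₂ = a₂b₂ᵀ: S₁ = −E₁ + E₂, S₂ = −E₁ − 2·E₂, S₃ = 3·E₂; reading off coefficients, c₁ = [-1, -1, 0] and c₂ = [1, -2, 3].
Hence T = [1, -3] ⊗ [2, 2, -1] ⊗ [-1, -1, 0] + [2, 3] ⊗ [0, 3, -2] ⊗ [1, -2, 3], so rank(T) ≤ 2.
These bounds meet, so rank(T) = 2.

rank(T) = 2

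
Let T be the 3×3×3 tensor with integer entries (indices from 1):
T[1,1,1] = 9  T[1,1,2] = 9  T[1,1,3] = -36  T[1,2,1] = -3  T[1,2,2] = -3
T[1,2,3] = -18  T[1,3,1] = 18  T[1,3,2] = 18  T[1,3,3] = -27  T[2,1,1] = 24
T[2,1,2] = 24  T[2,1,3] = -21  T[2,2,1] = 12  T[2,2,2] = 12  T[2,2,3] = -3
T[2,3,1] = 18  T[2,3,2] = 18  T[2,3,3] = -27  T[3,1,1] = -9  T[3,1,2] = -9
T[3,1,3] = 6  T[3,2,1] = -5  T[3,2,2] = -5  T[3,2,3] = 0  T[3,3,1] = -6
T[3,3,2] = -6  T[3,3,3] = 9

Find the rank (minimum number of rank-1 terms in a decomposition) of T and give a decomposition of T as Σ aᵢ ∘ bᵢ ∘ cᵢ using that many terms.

rank(T) = 2

Lower bound: the mode-2 unfolding of T (rows indexed by j, columns by (i,k) = (1,1), (1,2), (1,3), (2,1), (2,2), (2,3), (3,1), (3,2), (3,3)) is [[9, 9, -36, 24, 24, -21, -9, -9, 6], [-3, -3, -18, 12, 12, -3, -5, -5, 0], [18, 18, -27, 18, 18, -27, -6, -6, 9]].
There the 2×2 minor on rows j ∈ {1, 2}, columns (i,k) ∈ {(1,1), (1,3)} is det [[9, -36], [-3, -18]] = -270 ≠ 0, so this unfolding has rank ≥ 2; CP rank is at least every unfolding rank, so rank(T) ≥ 2. (Flattening ranks never certify an upper bound on CP rank; for that we must actually write T with 2 rank-1 terms.)
Upper bound — finding two terms. Write S_k = T[:,:,k] for the frontal slices: S₁ = [[9, -3, 18], [24, 12, 18], [-9, -5, -6]], S₂ = [[9, -3, 18], [24, 12, 18], [-9, -5, -6]], S₃ = [[-36, -18, -27], [-21, -3, -27], [6, 0, 9]].
If T = a₁ ∘ b₁ ∘ c₁ + a₂ ∘ b₂ ∘ c₂ then each S_k = c₁[k]·a₁b₁ᵀ + c₂[k]·a₂b₂ᵀ. S₁ and S₃ are linearly independent, so a₁b₁ᵀ and a₂b₂ᵀ must span the same plane of matrices: they are the rank-1 matrices of the form x·S₁ + y·S₃.
The 2×2 minor of x·S₁ + y·S₃ on rows {1,2}, columns {1,2} is 180·x² − 90·xy − 270·y² = 90·(2·x − 3·y)(x + y), vanishing at (x:y) = (3:2) and (1:-1).
M₁ = 3·S₁ + 2·S₃ = [[-45, -45, 0], [30, 30, 0], [-15, -15, 0]] = (-15)·[3, -2, 1][1, 1, 0]ᵀ and M₂ = S₁ − S₃ = [[45, 15, 45], [45, 15, 45], [-15, -5, -15]] = 5·[3, 3, -1][3, 1, 3]ᵀ, so take a₁ = [3, -2, 1], b₁ = [1, 1, 0], a₂ = [3, 3, -1], b₂ = [3, 1, 3].
Each slice is an integer combination of E₁ = a₁b₁ᵀ and E₂ = a₂b₂ᵀ: S₁ = −3·E₁ + 2·E₂, S₂ = −3·E₁ + 2·E₂, S₃ = −3·E₁ − 3·E₂; reading off coefficients, c₁ = [-3, -3, -3] and c₂ = [2, 2, -3].
Hence T = [3, -2, 1] ∘ [1, 1, 0] ∘ [-3, -3, -3] + [3, 3, -1] ∘ [3, 1, 3] ∘ [2, 2, -3], so rank(T) ≤ 2.
These bounds meet, so rank(T) = 2.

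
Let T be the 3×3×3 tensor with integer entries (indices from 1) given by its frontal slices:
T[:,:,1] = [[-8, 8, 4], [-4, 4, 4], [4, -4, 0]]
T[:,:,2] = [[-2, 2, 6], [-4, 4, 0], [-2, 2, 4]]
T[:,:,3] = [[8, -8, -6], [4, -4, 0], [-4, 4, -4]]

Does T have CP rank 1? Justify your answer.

No

The mode-1 unfolding of T (rows indexed by i, columns by (j,k) = (1,1), (1,2), (1,3), (2,1), (2,2), (2,3), (3,1), (3,2), (3,3)) is [[-8, -2, 8, 8, 2, -8, 4, 6, -6], [-4, -4, 4, 4, 4, -4, 4, 0, 0], [4, -2, -4, -4, 2, 4, 0, 4, -4]].
There the 3×3 minor on rows i ∈ {1, 2, 3}, columns (j,k) ∈ {(1,1), (1,2), (3,2)} is det [[-8, -2, 6], [-4, -4, 0], [4, -2, 4]] = 240 ≠ 0, so this unfolding has rank ≥ 3; CP rank is at least every unfolding rank, so rank(T) ≥ 3.
In particular rank(T) ≥ 3 > 1, so T is not rank-1.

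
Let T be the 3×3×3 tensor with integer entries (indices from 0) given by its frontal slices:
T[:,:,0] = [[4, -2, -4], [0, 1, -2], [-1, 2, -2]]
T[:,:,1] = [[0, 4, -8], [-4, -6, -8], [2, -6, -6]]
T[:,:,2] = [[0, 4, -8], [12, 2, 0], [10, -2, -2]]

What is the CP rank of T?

3

Lower bound: the mode-3 unfolding of T (rows indexed by k, columns by (i,j) = (0,0), (0,1), (0,2), (1,0), (1,1), (1,2), (2,0), (2,1), (2,2)) is [[4, -2, -4, 0, 1, -2, -1, 2, -2], [0, 4, -8, -4, -6, -8, 2, -6, -6], [0, 4, -8, 12, 2, 0, 10, -2, -2]].
There the 3×3 minor on rows k ∈ {0, 1, 2}, columns (i,j) ∈ {(0,0), (0,1), (1,0)} is det [[4, -2, 0], [0, 4, -4], [0, 4, 12]] = 256 ≠ 0, so this unfolding has rank ≥ 3; CP rank is at least every unfolding rank, so rank(T) ≥ 3. (Unfolding ranks only ever bound the CP rank from below — rank(T) can be strictly larger than all of them — so the matching upper bound has to come from an explicit 3-term decomposition.)
Upper bound: T is a sum of 3 rank-1 terms, T = [0, 2, 1] ⊗ [2, 1, 1] ⊗ [0, -2, 2] + [2, -1, -2] ⊗ [1, -1, 0] ⊗ [1, -2, -2] + [2, 1, 1] ⊗ [1, 0, -2] ⊗ [1, 2, 2] (written with every a and b primitive with positive leading entry and the scale carried by c; CP decompositions are not unique, and this one is verified by expanding entrywise), so rank(T) ≤ 3.
These bounds meet, so rank(T) = 3.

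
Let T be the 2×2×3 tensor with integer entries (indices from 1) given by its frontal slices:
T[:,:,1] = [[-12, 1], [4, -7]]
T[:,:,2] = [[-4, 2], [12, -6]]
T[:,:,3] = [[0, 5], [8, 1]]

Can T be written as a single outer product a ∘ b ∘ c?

The mode-3 unfolding of T (rows indexed by k, columns by (i,j) = (1,1), (1,2), (2,1), (2,2)) is [[-12, 1, 4, -7], [-4, 2, 12, -6], [0, 5, 8, 1]].
There the 3×3 minor on rows k ∈ {1, 2, 3}, columns (i,j) ∈ {(1,1), (1,2), (2,1)} is det [[-12, 1, 4], [-4, 2, 12], [0, 5, 8]] = 480 ≠ 0, so this unfolding has rank ≥ 3; CP rank is at least every unfolding rank, so rank(T) ≥ 3.
In particular rank(T) ≥ 3 > 1, so T is not rank-1.

No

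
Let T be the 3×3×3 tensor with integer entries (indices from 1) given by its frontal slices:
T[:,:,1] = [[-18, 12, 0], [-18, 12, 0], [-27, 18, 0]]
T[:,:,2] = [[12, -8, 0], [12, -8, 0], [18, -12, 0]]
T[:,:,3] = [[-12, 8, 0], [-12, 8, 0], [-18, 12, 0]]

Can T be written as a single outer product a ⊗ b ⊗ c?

If T = a ⊗ b ⊗ c then every fibre of T is a multiple of the corresponding factor, so read the factors off the fibres through the nonzero entry T[1,1,1] = -18.
The mode-1 fibre T[:,1,1] = [-18, -18, -27] gives a = [2, 2, 3] (primitive direction); the mode-2 fibre T[1,:,1] = [-18, 12, 0] gives b = [3, -2, 0]; then c[k] = T[1,1,k] / (a[1]·b[1]) = [-18, 12, -12] / 6 = [-3, 2, -2].
Expanding [2, 2, 3] ⊗ [3, -2, 0] ⊗ [-3, 2, -2] reproduces all 27 entries of T, so T = [2, 2, 3] ⊗ [3, -2, 0] ⊗ [-3, 2, -2] and rank(T) ≤ 1.
Equivalently every frontal slice T[:,:,k] is c[k] times the rank-1 matrix [2, 2, 3] ⊗ [3, -2, 0]. So T has rank 1 (it is nonzero).

Yes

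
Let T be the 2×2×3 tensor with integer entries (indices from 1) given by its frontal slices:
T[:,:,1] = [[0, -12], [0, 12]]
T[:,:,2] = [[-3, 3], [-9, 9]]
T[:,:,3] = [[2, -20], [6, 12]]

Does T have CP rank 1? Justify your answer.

The mode-1 unfolding of T (rows indexed by i, columns by (j,k) = (1,1), (1,2), (1,3), (2,1), (2,2), (2,3)) is [[0, -3, 2, -12, 3, -20], [0, -9, 6, 12, 9, 12]].
There the 2×2 minor on rows i ∈ {1, 2}, columns (j,k) ∈ {(1,2), (2,1)} is det [[-3, -12], [-9, 12]] = -144 ≠ 0, so this unfolding has rank ≥ 2; CP rank is at least every unfolding rank, so rank(T) ≥ 2.
In particular rank(T) ≥ 2 > 1, so T is not rank-1.

No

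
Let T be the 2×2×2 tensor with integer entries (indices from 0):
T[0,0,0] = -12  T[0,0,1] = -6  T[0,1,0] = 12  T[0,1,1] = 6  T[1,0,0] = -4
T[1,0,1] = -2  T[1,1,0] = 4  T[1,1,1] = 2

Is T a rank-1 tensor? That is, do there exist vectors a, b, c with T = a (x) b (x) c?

Yes

The mode-1 fibre T[:,0,0] = [-12, -4] gives a = (3, 1) (primitive direction); the mode-2 fibre T[0,:,0] = [-12, 12] gives b = (1, -1); then c[k] = T[0,0,k] / (a[0]·b[0]) = [-12, -6] / 3 = (-4, -2).
Expanding (3, 1) (x) (1, -1) (x) (-4, -2) reproduces all 8 entries of T, so T = (3, 1) (x) (1, -1) (x) (-4, -2) and rank(T) ≤ 1.
Equivalently every frontal slice T[:,:,k] is c[k] times the rank-1 matrix (3, 1) (x) (1, -1). So T has rank 1 (it is nonzero).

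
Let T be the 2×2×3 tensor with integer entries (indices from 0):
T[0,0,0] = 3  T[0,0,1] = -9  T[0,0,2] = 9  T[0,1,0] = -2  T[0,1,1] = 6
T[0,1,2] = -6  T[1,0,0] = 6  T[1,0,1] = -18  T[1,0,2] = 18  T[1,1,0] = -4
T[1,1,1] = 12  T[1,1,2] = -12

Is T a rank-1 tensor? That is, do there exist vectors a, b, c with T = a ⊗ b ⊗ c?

If T = a ⊗ b ⊗ c then every fibre of T is a multiple of the corresponding factor, so read the factors off the fibres through the nonzero entry T[0,0,0] = 3.
The mode-1 fibre T[:,0,0] = [3, 6] gives a = [1, 2] (primitive direction); the mode-2 fibre T[0,:,0] = [3, -2] gives b = [3, -2]; then c[k] = T[0,0,k] / (a[0]·b[0]) = [3, -9, 9] / 3 = [1, -3, 3].
Expanding [1, 2] ⊗ [3, -2] ⊗ [1, -3, 3] reproduces all 12 entries of T, so T = [1, 2] ⊗ [3, -2] ⊗ [1, -3, 3] and rank(T) ≤ 1.
Equivalently every frontal slice T[:,:,k] is c[k] times the rank-1 matrix [1, 2] ⊗ [3, -2]. So T has rank 1 (it is nonzero).

Yes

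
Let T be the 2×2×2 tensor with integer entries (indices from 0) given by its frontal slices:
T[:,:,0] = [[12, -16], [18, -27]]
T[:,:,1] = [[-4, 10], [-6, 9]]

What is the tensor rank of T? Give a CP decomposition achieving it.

Lower bound: the mode-3 unfolding of T (rows indexed by k, columns by (i,j) = (0,0), (0,1), (1,0), (1,1)) is [[12, -16, 18, -27], [-4, 10, -6, 9]].
There the 2×2 minor on rows k ∈ {0, 1}, columns (i,j) ∈ {(0,0), (0,1)} is det [[12, -16], [-4, 10]] = 56 ≠ 0, so this unfolding has rank ≥ 2; CP rank is at least every unfolding rank, so rank(T) ≥ 2. (Unfolding ranks only ever bound the CP rank from below — rank(T) can be strictly larger than all of them — so the matching upper bound has to come from an explicit 2-term decomposition.)
Upper bound — finding two terms. Write S_k = T[:,:,k] for the frontal slices: S₀ = [[12, -16], [18, -27]], S₁ = [[-4, 10], [-6, 9]].
If T = a₁ ⊗ b₁ ⊗ c₁ + a₂ ⊗ b₂ ⊗ c₂ then each S_k = c₁[k]·a₁b₁ᵀ + c₂[k]·a₂b₂ᵀ. S₀ and S₁ are linearly independent, so a₁b₁ᵀ and a₂b₂ᵀ must span the same plane of matrices: they are the rank-1 matrices of the form x·S₀ + y·S₁.
det(x·S₀ + y·S₁) is −36·x² − 60·xy + 24·y² = (-12)·(x + 2·y)(3·x − y), vanishing at (x:y) = (2:-1) and (1:3).
M₁ = 2·S₀ − S₁ = [[28, -42], [42, -63]] = 7·[2, 3][2, -3]ᵀ and M₂ = S₀ + 3·S₁ = [[0, 14], [0, 0]] = 14·[1, 0][0, 1]ᵀ, so take a₁ = [2, 3], b₁ = [2, -3], a₂ = [1, 0], b₂ = [0, 1].
Each slice is an integer combination of E₁ = a₁b₁ᵀ and E₂ = a₂b₂ᵀ: S₀ = 3·E₁ + 2·E₂, S₁ = −E₁ + 4·E₂; reading off coefficients, c₁ = [3, -1] and c₂ = [2, 4].
Hence T = [2, 3] ⊗ [2, -3] ⊗ [3, -1] + [1, 0] ⊗ [0, 1] ⊗ [2, 4], so rank(T) ≤ 2.
These bounds meet, so rank(T) = 2.

rank(T) = 2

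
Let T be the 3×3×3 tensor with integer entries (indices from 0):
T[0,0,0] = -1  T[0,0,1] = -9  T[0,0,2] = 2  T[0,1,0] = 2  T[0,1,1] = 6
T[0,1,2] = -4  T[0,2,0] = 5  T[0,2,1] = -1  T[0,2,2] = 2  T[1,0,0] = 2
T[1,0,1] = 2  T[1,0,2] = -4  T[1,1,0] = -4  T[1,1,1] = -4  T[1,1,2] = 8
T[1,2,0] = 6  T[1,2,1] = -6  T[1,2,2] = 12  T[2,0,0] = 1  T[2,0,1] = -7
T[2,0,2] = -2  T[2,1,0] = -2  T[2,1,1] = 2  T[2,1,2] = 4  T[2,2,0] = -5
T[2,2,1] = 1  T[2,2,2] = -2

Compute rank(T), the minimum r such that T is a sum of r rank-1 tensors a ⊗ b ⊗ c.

3

Lower bound: in the mode-1 unfolding of T (rows indexed by i, columns by (j,k)) the 3×3 minor on rows i ∈ {0, 1, 2}, columns (j,k) ∈ {(0,0), (0,1), (2,0)} is det [[-1, -9, 5], [2, 2, 6], [1, -7, -5]] = -256 ≠ 0, so that unfolding has rank ≥ 3 and hence rank(T) ≥ 3 (CP rank is at least every unfolding rank, though it can be larger).
Upper bound: T is a sum of 3 rank-1 terms, T = [1, -2, -1] ⊗ [1, -2, -1] ⊗ [-1, -1, 2] + [1, 0, 1] ⊗ [2, -1, 0] ⊗ [0, -4, 0] + [1, 2, -1] ⊗ [0, 0, 1] ⊗ [4, -2, 4] (one valid choice — decompositions are not unique — normalised so each a, b is primitive with positive first nonzero entry; check it by expanding all entries), so rank(T) ≤ 3.
These bounds meet, so rank(T) = 3.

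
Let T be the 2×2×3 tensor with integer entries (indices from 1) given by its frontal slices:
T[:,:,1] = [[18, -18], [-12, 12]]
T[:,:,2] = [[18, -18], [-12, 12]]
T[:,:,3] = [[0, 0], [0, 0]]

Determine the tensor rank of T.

1

Lower bound: T ≠ 0 (e.g. T[1,1,1] = 18), so rank(T) ≥ 1.
Upper bound: the mode-1 fibre T[:,1,1] = [18, -12] gives a = [3, -2] (primitive direction); the mode-2 fibre T[1,:,1] = [18, -18] gives b = [1, -1]; then c[k] = T[1,1,k] / (a[1]·b[1]) = [18, 18, 0] / 3 = [6, 6, 0].
Expanding [3, -2] ⊗ [1, -1] ⊗ [6, 6, 0] reproduces all 12 entries of T, so T = [3, -2] ⊗ [1, -1] ⊗ [6, 6, 0] and rank(T) ≤ 1.
These bounds meet, so rank(T) = 1.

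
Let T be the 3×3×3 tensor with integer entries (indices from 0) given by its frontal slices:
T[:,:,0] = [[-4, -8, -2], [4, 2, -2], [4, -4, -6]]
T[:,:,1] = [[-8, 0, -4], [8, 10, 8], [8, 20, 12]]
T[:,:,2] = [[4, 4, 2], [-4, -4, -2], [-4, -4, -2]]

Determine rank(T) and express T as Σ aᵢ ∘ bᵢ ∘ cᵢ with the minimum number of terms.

Lower bound: the mode-3 unfolding of T (rows indexed by k, columns by (i,j) = (0,0), (0,1), (0,2), (1,0), (1,1), (1,2), (2,0), (2,1), (2,2)) is [[-4, -8, -2, 4, 2, -2, 4, -4, -6], [-8, 0, -4, 8, 10, 8, 8, 20, 12], [4, 4, 2, -4, -4, -2, -4, -4, -2]].
There the 3×3 minor on rows k ∈ {0, 1, 2}, columns (i,j) ∈ {(0,0), (0,1), (1,1)} is det [[-4, -8, 2], [-8, 0, 10], [4, 4, -4]] = 32 ≠ 0, so this unfolding has rank ≥ 3; CP rank is at least every unfolding rank, so rank(T) ≥ 3. (This is only a lower bound: in general the CP rank may exceed every unfolding rank, so we still need to exhibit 3 rank-1 terms summing to T.)
Upper bound: T is a sum of 3 rank-1 terms, T = [0, 1, 2] ∘ [0, 1, 2] ∘ [-2, 2, 0] + [1, -1, -1] ∘ [2, 2, 1] ∘ [-2, -4, 2] + [1, 0, 1] ∘ [0, 1, 0] ∘ [-4, 8, 0] (one valid choice — decompositions are not unique — normalised so each a, b is primitive with positive first nonzero entry; check it by expanding all entries), so rank(T) ≤ 3.
These bounds meet, so rank(T) = 3.
Check entry T[2,0,2] = -4: (2)·(0)·(0) + (-1)·(2)·(2) + (1)·(0)·(0) = -4.

rank(T) = 3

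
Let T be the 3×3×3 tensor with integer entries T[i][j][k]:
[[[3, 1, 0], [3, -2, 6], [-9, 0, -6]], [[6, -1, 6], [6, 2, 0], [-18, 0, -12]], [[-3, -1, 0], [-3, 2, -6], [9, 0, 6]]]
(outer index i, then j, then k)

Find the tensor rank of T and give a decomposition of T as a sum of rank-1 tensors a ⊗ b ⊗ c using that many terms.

Lower bound: the mode-2 unfolding of T (rows indexed by j, columns by (i,k) = (0,0), (0,1), (0,2), (1,0), (1,1), (1,2), (2,0), (2,1), (2,2)) is [[3, 1, 0, 6, -1, 6, -3, -1, 0], [3, -2, 6, 6, 2, 0, -3, 2, -6], [-9, 0, -6, -18, 0, -12, 9, 0, 6]].
There the 2×2 minor on rows j ∈ {0, 1}, columns (i,k) ∈ {(0,0), (0,1)} is det [[3, 1], [3, -2]] = -9 ≠ 0, so this unfolding has rank ≥ 2; CP rank is at least every unfolding rank, so rank(T) ≥ 2. (Flattening ranks never certify an upper bound on CP rank; for that we must actually write T with 2 rank-1 terms.)
Upper bound — finding two terms. Write S_k = T[:,:,k] for the frontal slices: S₀ = [[3, 3, -9], [6, 6, -18], [-3, -3, 9]], S₁ = [[1, -2, 0], [-1, 2, 0], [-1, 2, 0]], S₂ = [[0, 6, -6], [6, 0, -12], [0, -6, 6]].
If T = a₁ ⊗ b₁ ⊗ c₁ + a₂ ⊗ b₂ ⊗ c₂ then each S_k = c₁[k]·a₁b₁ᵀ + c₂[k]·a₂b₂ᵀ. S₀ and S₁ are linearly independent, so a₁b₁ᵀ and a₂b₂ᵀ must span the same plane of matrices: they are the rank-1 matrices of the form x·S₀ + y·S₁.
The 2×2 minor of x·S₀ + y·S₁ on rows {0,1}, columns {0,1} is 27·xy = 27·(y)(x), vanishing at (x:y) = (1:0) and (0:1).
M₁ = S₀ = [[3, 3, -9], [6, 6, -18], [-3, -3, 9]] = 3·[1, 2, -1][1, 1, -3]ᵀ and M₂ = S₁ = [[1, -2, 0], [-1, 2, 0], [-1, 2, 0]] = [1, -1, -1][1, -2, 0]ᵀ, so take a₁ = [1, 2, -1], b₁ = [1, 1, -3], a₂ = [1, -1, -1], b₂ = [1, -2, 0].
Each slice is an integer combination of E₁ = a₁b₁ᵀ and E₂ = a₂b₂ᵀ: S₀ = 3·E₁, S₁ = E₂, S₂ = 2·E₁ − 2·E₂; reading off coefficients, c₁ = [3, 0, 2] and c₂ = [0, 1, -2].
Hence T = [1, 2, -1] ⊗ [1, 1, -3] ⊗ [3, 0, 2] + [1, -1, -1] ⊗ [1, -2, 0] ⊗ [0, 1, -2], so rank(T) ≤ 2.
These bounds meet, so rank(T) = 2.
Check entry T[2,1,0] = -3: (-1)·(1)·(3) + (-1)·(-2)·(0) = -3.

rank(T) = 2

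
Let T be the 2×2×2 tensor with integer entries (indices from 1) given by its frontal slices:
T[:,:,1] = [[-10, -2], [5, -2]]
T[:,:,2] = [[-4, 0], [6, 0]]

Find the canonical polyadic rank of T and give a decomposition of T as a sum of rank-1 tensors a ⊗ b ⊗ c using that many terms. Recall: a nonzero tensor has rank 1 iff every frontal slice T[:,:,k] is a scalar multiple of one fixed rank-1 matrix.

Lower bound: the mode-3 unfolding of T (rows indexed by k, columns by (i,j) = (1,1), (1,2), (2,1), (2,2)) is [[-10, -2, 5, -2], [-4, 0, 6, 0]].
There the 2×2 minor on rows k ∈ {1, 2}, columns (i,j) ∈ {(1,1), (1,2)} is det [[-10, -2], [-4, 0]] = -8 ≠ 0, so this unfolding has rank ≥ 2; CP rank is at least every unfolding rank, so rank(T) ≥ 2. (Flattening ranks never certify an upper bound on CP rank; for that we must actually write T with 2 rank-1 terms.)
Upper bound — finding two terms. Write S_k = T[:,:,k] for the frontal slices: S₁ = [[-10, -2], [5, -2]], S₂ = [[-4, 0], [6, 0]].
If T = a₁ ⊗ b₁ ⊗ c₁ + a₂ ⊗ b₂ ⊗ c₂ then each S_k = c₁[k]·a₁b₁ᵀ + c₂[k]·a₂b₂ᵀ. S₁ and S₂ are linearly independent, so a₁b₁ᵀ and a₂b₂ᵀ must span the same plane of matrices: they are the rank-1 matrices of the form x·S₁ + y·S₂.
det(x·S₁ + y·S₂) is 30·x² + 20·xy = 10·(3·x + 2·y)(x), vanishing at (x:y) = (2:-3) and (0:1).
M₁ = 2·S₁ − 3·S₂ = [[-8, -4], [-8, -4]] = (-4)·[1, 1][2, 1]ᵀ and M₂ = S₂ = [[-4, 0], [6, 0]] = (-2)·[2, -3][1, 0]ᵀ, so take a₁ = [1, 1], b₁ = [2, 1], a₂ = [2, -3], b₂ = [1, 0].
Each slice is an integer combination of E₁ = a₁b₁ᵀ and E₂ = a₂b₂ᵀ: S₁ = −2·E₁ − 3·E₂, S₂ = −2·E₂; reading off coefficients, c₁ = [-2, 0] and c₂ = [-3, -2].
Hence T = [1, 1] ⊗ [2, 1] ⊗ [-2, 0] + [2, -3] ⊗ [1, 0] ⊗ [-3, -2], so rank(T) ≤ 2.
These bounds meet, so rank(T) = 2.

rank(T) = 2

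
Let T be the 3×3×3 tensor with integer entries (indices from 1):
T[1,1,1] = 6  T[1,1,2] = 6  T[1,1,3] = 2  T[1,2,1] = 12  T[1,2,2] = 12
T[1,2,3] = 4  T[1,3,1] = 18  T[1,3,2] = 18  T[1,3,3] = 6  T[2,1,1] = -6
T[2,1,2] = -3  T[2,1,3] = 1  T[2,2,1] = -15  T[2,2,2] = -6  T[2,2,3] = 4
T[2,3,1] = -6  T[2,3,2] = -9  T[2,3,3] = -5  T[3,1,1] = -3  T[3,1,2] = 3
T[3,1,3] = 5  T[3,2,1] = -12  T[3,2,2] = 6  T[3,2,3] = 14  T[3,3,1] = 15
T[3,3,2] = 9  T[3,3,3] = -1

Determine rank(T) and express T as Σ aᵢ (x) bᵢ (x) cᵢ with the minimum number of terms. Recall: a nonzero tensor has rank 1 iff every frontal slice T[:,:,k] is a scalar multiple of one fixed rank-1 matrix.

Lower bound: in the mode-2 unfolding of T (rows indexed by j, columns by (i,k)) the 2×2 minor on rows j ∈ {1, 2}, columns (i,k) ∈ {(1,1), (2,1)} is det [[6, -6], [12, -15]] = -18 ≠ 0, so that unfolding has rank ≥ 2 and hence rank(T) ≥ 2 (CP rank is at least every unfolding rank, though it can be larger).
Upper bound: with S_k = T[:,:,k], the two rank-1 terms a₁b₁ᵀ, a₂b₂ᵀ are the rank-1 members of the pencil x·S₁ + y·S₂.
The 2×2 minor of x·S₁ + y·S₂ on rows {1,2}, columns {1,2} is −18·x² − 18·xy = (-18)·(x + y)(x), vanishing at (x:y) = (1:-1) and (0:1).
M₁ = S₁ − S₂ = [[0, 0, 0], [-3, -9, 3], [-6, -18, 6]] = (-3)·[0, 1, 2][1, 3, -1]ᵀ and M₂ = S₂ = [[6, 12, 18], [-3, -6, -9], [3, 6, 9]] = 3·[2, -1, 1][1, 2, 3]ᵀ, so take a₁ = [0, 1, 2], b₁ = [1, 3, -1], a₂ = [2, -1, 1], b₂ = [1, 2, 3].
Each slice is an integer combination of E₁ = a₁b₁ᵀ and E₂ = a₂b₂ᵀ: S₁ = −3·E₁ + 3·E₂, S₂ = 3·E₂, S₃ = 2·E₁ + E₂; reading off coefficients, c₁ = [-3, 0, 2] and c₂ = [3, 3, 1].
Hence T = [0, 1, 2] (x) [1, 3, -1] (x) [-3, 0, 2] + [2, -1, 1] (x) [1, 2, 3] (x) [3, 3, 1], so rank(T) ≤ 2.
These bounds meet, so rank(T) = 2.

rank(T) = 2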